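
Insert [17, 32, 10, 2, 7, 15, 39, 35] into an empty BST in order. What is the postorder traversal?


Root = 17; build tree by BST insertion.
Postorder traversal: [7, 2, 15, 10, 35, 39, 32, 17]


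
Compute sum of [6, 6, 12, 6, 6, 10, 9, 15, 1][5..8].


Prefix sums: [0, 6, 12, 24, 30, 36, 46, 55, 70, 71]
Sum[5..8] = prefix[9] - prefix[5] = 71 - 36 = 35


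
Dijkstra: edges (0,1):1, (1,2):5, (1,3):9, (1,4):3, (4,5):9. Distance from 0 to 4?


Dijkstra from 0:
Distances: {0: 0, 1: 1, 2: 6, 3: 10, 4: 4, 5: 13}
Shortest distance to 4 = 4, path = [0, 1, 4]


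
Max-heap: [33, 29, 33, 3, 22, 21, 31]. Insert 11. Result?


Append 11: [33, 29, 33, 3, 22, 21, 31, 11]
Bubble up: swap idx 7(11) with idx 3(3)
Result: [33, 29, 33, 11, 22, 21, 31, 3]


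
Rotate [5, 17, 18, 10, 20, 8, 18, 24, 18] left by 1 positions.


Left rotate by 1: [17, 18, 10, 20, 8, 18, 24, 18, 5]


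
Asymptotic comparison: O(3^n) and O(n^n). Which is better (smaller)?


exponential (base 3) grows slower than n^n
O(3^n) is asymptotically smaller; O(n^n) grows faster


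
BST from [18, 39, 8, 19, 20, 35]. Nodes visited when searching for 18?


BST root = 18
Search for 18: compare at each node
Path: [18]


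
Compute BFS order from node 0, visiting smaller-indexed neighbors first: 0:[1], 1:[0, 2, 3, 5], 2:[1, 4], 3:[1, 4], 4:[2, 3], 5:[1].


BFS queue: start with [0]
Visit order: [0, 1, 2, 3, 5, 4]


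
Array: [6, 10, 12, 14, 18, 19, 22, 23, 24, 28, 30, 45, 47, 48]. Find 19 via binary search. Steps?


Search for 19:
[0,13] mid=6 arr[6]=22
[0,5] mid=2 arr[2]=12
[3,5] mid=4 arr[4]=18
[5,5] mid=5 arr[5]=19
Total: 4 comparisons


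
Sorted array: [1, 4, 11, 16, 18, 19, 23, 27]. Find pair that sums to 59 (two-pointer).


Two pointers: lo=0, hi=7
No pair sums to 59


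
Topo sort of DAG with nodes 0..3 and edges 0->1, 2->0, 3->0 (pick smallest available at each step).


Kahn's algorithm, process smallest node first
Order: [2, 3, 0, 1]


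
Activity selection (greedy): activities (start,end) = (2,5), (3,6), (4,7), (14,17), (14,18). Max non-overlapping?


Greedy: pick earliest-ending, then skip overlaps.
Selected (2 activities): [(2, 5), (14, 17)]


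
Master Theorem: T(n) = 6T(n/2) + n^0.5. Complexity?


a=6, b=2, c=0.5. log_2(6)=2.585 > c=0.5. Case 1: O(n^log_b(a)) = O(n^2.585)
Complexity: O(n^2.585)


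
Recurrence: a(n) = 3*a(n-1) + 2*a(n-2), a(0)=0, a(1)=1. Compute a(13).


Build bottom-up:
...a(11)=283667, a(12)=1010295, a(13)=3*1010295+2*283667=3598219


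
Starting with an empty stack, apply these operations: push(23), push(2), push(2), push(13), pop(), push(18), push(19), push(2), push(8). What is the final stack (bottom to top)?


push(23) -> [23]
push(2) -> [23, 2]
push(2) -> [23, 2, 2]
push(13) -> [23, 2, 2, 13]
pop() returns 13 -> [23, 2, 2]
push(18) -> [23, 2, 2, 18]
push(19) -> [23, 2, 2, 18, 19]
push(2) -> [23, 2, 2, 18, 19, 2]
push(8) -> [23, 2, 2, 18, 19, 2, 8]
Final stack (bottom to top): [23, 2, 2, 18, 19, 2, 8]


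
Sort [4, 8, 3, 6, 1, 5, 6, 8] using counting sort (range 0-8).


Count array: [0, 1, 0, 1, 1, 1, 2, 0, 2]
Reconstruct: [1, 3, 4, 5, 6, 6, 8, 8]


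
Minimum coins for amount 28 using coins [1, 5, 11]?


dp[0]=0; dp[i]=1+min(dp[i-c] for c in coins)
...dp[23]=3, dp[24]=4, dp[25]=5, dp[26]=4, dp[27]=3, dp[28]=4
Minimum coins for 28 = 4


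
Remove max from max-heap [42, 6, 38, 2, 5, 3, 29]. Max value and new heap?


Max = 42
Replace root with last, heapify down
Resulting heap: [38, 6, 29, 2, 5, 3]


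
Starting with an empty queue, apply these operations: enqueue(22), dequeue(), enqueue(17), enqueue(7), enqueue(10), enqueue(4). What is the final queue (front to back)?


enqueue(22) -> [22]
dequeue() returns 22 -> []
enqueue(17) -> [17]
enqueue(7) -> [17, 7]
enqueue(10) -> [17, 7, 10]
enqueue(4) -> [17, 7, 10, 4]
Final queue (front to back): [17, 7, 10, 4]


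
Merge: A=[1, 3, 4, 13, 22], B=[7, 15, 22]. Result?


Compare heads, take smaller each step.
Merged: [1, 3, 4, 7, 13, 15, 22, 22]


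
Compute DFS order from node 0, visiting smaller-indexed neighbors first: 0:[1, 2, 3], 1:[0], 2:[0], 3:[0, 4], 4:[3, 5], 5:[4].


DFS stack-based: start with [0]
Visit order: [0, 1, 2, 3, 4, 5]


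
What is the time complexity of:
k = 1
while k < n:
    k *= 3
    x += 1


Per nesting level: O(log n) = O(log n)
Complexity: O(log n)


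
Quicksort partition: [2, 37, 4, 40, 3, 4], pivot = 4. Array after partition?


Elements <= 4 go left of pivot.
Result: [2, 4, 3, 4, 37, 40], pivot at index 3


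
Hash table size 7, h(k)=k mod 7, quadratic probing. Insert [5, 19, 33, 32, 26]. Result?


Insertions: 5->slot 5; 19->slot 6; 33->slot 2; 32->slot 4; 26->slot 0
Table: [26, None, 33, None, 32, 5, 19]


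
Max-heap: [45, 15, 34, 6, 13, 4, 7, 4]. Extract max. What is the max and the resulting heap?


Max = 45
Replace root with last, heapify down
Resulting heap: [34, 15, 7, 6, 13, 4, 4]


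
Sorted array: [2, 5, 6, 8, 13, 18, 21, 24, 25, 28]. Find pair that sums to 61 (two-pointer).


Two pointers: lo=0, hi=9
No pair sums to 61


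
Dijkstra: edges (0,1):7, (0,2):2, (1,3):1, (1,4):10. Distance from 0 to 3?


Dijkstra from 0:
Distances: {0: 0, 1: 7, 2: 2, 3: 8, 4: 17}
Shortest distance to 3 = 8, path = [0, 1, 3]


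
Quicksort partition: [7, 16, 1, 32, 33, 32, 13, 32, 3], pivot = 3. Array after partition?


Elements <= 3 go left of pivot.
Result: [1, 3, 7, 32, 33, 32, 13, 32, 16], pivot at index 1


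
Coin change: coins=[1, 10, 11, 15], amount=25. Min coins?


dp[0]=0; dp[i]=1+min(dp[i-c] for c in coins)
...dp[20]=2, dp[21]=2, dp[22]=2, dp[23]=3, dp[24]=4, dp[25]=2
Minimum coins for 25 = 2


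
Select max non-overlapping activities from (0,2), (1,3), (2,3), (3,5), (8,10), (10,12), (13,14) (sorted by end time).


Greedy: pick earliest-ending, then skip overlaps.
Selected (6 activities): [(0, 2), (2, 3), (3, 5), (8, 10), (10, 12), (13, 14)]


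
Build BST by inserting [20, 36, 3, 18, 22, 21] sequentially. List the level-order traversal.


Root = 20; build tree by BST insertion.
Level-Order traversal: [20, 3, 36, 18, 22, 21]


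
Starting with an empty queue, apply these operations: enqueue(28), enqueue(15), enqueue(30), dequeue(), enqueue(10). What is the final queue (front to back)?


enqueue(28) -> [28]
enqueue(15) -> [28, 15]
enqueue(30) -> [28, 15, 30]
dequeue() returns 28 -> [15, 30]
enqueue(10) -> [15, 30, 10]
Final queue (front to back): [15, 30, 10]


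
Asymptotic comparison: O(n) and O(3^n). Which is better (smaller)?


linear grows slower than exponential (base 3)
O(n) is asymptotically smaller; O(3^n) grows faster


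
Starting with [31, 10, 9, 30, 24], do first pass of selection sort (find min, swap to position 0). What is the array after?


After one pass: [9, 10, 31, 30, 24]


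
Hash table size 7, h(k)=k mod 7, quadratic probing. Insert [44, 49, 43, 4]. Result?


Insertions: 44->slot 2; 49->slot 0; 43->slot 1; 4->slot 4
Table: [49, 43, 44, None, 4, None, None]


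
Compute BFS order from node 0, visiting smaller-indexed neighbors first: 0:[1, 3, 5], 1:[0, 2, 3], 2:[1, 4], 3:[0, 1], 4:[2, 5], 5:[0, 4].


BFS queue: start with [0]
Visit order: [0, 1, 3, 5, 2, 4]


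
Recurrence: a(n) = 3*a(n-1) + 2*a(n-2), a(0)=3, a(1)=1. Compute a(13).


Build bottom-up:
...a(11)=761549, a(12)=2712297, a(13)=3*2712297+2*761549=9659989


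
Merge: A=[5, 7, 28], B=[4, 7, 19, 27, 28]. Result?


Compare heads, take smaller each step.
Merged: [4, 5, 7, 7, 19, 27, 28, 28]


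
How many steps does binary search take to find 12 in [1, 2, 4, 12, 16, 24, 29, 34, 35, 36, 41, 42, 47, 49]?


Search for 12:
[0,13] mid=6 arr[6]=29
[0,5] mid=2 arr[2]=4
[3,5] mid=4 arr[4]=16
[3,3] mid=3 arr[3]=12
Total: 4 comparisons


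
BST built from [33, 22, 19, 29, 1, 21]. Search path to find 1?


BST root = 33
Search for 1: compare at each node
Path: [33, 22, 19, 1]


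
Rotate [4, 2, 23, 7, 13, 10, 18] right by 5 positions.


Right rotate by 5: [23, 7, 13, 10, 18, 4, 2]


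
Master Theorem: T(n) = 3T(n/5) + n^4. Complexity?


a=3, b=5, c=4. log_5(3)=0.683 < c=4. Case 3: O(n^c) = O(n^4)
Complexity: O(n^4)


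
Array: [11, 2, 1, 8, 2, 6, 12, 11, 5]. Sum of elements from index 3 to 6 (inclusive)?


Prefix sums: [0, 11, 13, 14, 22, 24, 30, 42, 53, 58]
Sum[3..6] = prefix[7] - prefix[3] = 42 - 14 = 28


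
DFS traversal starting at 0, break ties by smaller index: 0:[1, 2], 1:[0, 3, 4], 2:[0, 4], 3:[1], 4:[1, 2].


DFS stack-based: start with [0]
Visit order: [0, 1, 3, 4, 2]


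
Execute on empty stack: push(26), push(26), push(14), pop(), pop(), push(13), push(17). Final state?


push(26) -> [26]
push(26) -> [26, 26]
push(14) -> [26, 26, 14]
pop() returns 14 -> [26, 26]
pop() returns 26 -> [26]
push(13) -> [26, 13]
push(17) -> [26, 13, 17]
Final stack (bottom to top): [26, 13, 17]


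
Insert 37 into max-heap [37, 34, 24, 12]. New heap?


Append 37: [37, 34, 24, 12, 37]
Bubble up: swap idx 4(37) with idx 1(34)
Result: [37, 37, 24, 12, 34]


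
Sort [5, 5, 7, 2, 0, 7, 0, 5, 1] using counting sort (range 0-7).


Count array: [2, 1, 1, 0, 0, 3, 0, 2]
Reconstruct: [0, 0, 1, 2, 5, 5, 5, 7, 7]


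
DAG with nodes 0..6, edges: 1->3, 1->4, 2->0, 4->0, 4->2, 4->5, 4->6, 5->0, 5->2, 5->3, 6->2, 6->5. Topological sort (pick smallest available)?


Kahn's algorithm, process smallest node first
Order: [1, 4, 6, 5, 2, 0, 3]


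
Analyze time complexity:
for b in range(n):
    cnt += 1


Per nesting level: O(n) = O(n)
Complexity: O(n)


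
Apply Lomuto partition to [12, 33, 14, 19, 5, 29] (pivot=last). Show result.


Elements <= 29 go left of pivot.
Result: [12, 14, 19, 5, 29, 33], pivot at index 4


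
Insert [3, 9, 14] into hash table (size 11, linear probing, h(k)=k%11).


Insertions: 3->slot 3; 9->slot 9; 14->slot 4
Table: [None, None, None, 3, 14, None, None, None, None, 9, None]


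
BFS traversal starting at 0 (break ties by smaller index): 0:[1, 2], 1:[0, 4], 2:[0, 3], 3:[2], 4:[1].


BFS queue: start with [0]
Visit order: [0, 1, 2, 4, 3]


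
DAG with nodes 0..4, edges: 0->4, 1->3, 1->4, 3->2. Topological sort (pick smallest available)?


Kahn's algorithm, process smallest node first
Order: [0, 1, 3, 2, 4]


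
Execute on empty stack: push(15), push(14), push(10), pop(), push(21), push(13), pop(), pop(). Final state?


push(15) -> [15]
push(14) -> [15, 14]
push(10) -> [15, 14, 10]
pop() returns 10 -> [15, 14]
push(21) -> [15, 14, 21]
push(13) -> [15, 14, 21, 13]
pop() returns 13 -> [15, 14, 21]
pop() returns 21 -> [15, 14]
Final stack (bottom to top): [15, 14]


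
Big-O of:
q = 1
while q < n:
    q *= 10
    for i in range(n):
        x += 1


Per nesting level: O(log n) * O(n) = O(n log n)
Complexity: O(n log n)


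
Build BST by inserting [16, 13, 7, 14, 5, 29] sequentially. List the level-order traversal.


Root = 16; build tree by BST insertion.
Level-Order traversal: [16, 13, 29, 7, 14, 5]


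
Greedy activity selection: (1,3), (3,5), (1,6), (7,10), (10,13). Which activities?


Greedy: pick earliest-ending, then skip overlaps.
Selected (4 activities): [(1, 3), (3, 5), (7, 10), (10, 13)]


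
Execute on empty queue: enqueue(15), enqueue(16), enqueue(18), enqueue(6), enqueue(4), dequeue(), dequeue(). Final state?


enqueue(15) -> [15]
enqueue(16) -> [15, 16]
enqueue(18) -> [15, 16, 18]
enqueue(6) -> [15, 16, 18, 6]
enqueue(4) -> [15, 16, 18, 6, 4]
dequeue() returns 15 -> [16, 18, 6, 4]
dequeue() returns 16 -> [18, 6, 4]
Final queue (front to back): [18, 6, 4]


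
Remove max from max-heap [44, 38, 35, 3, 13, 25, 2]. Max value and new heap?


Max = 44
Replace root with last, heapify down
Resulting heap: [38, 13, 35, 3, 2, 25]


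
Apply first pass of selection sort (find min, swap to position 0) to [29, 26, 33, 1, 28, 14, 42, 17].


After one pass: [1, 26, 33, 29, 28, 14, 42, 17]


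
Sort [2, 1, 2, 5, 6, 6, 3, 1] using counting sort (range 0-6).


Count array: [0, 2, 2, 1, 0, 1, 2]
Reconstruct: [1, 1, 2, 2, 3, 5, 6, 6]


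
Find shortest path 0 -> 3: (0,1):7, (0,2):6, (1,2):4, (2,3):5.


Dijkstra from 0:
Distances: {0: 0, 1: 7, 2: 6, 3: 11}
Shortest distance to 3 = 11, path = [0, 2, 3]


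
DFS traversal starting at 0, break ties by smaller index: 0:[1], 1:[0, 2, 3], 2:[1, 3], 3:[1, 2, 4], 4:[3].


DFS stack-based: start with [0]
Visit order: [0, 1, 2, 3, 4]


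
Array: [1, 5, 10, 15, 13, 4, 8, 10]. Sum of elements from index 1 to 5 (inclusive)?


Prefix sums: [0, 1, 6, 16, 31, 44, 48, 56, 66]
Sum[1..5] = prefix[6] - prefix[1] = 48 - 1 = 47


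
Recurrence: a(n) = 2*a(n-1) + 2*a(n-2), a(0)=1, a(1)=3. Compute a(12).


Build bottom-up:
...a(10)=24960, a(11)=68192, a(12)=2*68192+2*24960=186304


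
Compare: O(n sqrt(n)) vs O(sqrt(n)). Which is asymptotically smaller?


sublinear grows slower than n^1.5
O(sqrt(n)) is asymptotically smaller; O(n sqrt(n)) grows faster


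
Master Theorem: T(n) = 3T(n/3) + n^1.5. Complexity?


a=3, b=3, c=1.5. log_3(3)=1 < c=1.5. Case 3: O(n^c) = O(n^1.500)
Complexity: O(n^1.500)


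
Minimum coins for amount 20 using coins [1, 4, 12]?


dp[0]=0; dp[i]=1+min(dp[i-c] for c in coins)
...dp[15]=4, dp[16]=2, dp[17]=3, dp[18]=4, dp[19]=5, dp[20]=3
Minimum coins for 20 = 3


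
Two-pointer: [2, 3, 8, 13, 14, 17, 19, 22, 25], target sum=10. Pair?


Two pointers: lo=0, hi=8
Found pair: (2, 8) summing to 10


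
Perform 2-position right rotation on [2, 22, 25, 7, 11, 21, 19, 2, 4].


Right rotate by 2: [2, 4, 2, 22, 25, 7, 11, 21, 19]


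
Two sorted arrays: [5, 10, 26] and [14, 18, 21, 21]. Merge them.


Compare heads, take smaller each step.
Merged: [5, 10, 14, 18, 21, 21, 26]


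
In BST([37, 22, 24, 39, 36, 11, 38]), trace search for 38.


BST root = 37
Search for 38: compare at each node
Path: [37, 39, 38]


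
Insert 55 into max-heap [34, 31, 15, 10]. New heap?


Append 55: [34, 31, 15, 10, 55]
Bubble up: swap idx 4(55) with idx 1(31); swap idx 1(55) with idx 0(34)
Result: [55, 34, 15, 10, 31]


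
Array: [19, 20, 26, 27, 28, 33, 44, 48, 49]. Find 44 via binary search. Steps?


Search for 44:
[0,8] mid=4 arr[4]=28
[5,8] mid=6 arr[6]=44
Total: 2 comparisons


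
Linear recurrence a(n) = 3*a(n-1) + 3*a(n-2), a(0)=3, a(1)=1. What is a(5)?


Build bottom-up:
...a(3)=39, a(4)=153, a(5)=3*153+3*39=576


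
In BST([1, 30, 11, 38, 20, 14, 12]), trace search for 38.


BST root = 1
Search for 38: compare at each node
Path: [1, 30, 38]


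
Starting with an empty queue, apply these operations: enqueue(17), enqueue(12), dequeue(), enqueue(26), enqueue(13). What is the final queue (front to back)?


enqueue(17) -> [17]
enqueue(12) -> [17, 12]
dequeue() returns 17 -> [12]
enqueue(26) -> [12, 26]
enqueue(13) -> [12, 26, 13]
Final queue (front to back): [12, 26, 13]


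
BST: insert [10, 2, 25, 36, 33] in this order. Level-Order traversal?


Root = 10; build tree by BST insertion.
Level-Order traversal: [10, 2, 25, 36, 33]


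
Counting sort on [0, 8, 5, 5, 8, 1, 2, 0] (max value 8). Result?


Count array: [2, 1, 1, 0, 0, 2, 0, 0, 2]
Reconstruct: [0, 0, 1, 2, 5, 5, 8, 8]


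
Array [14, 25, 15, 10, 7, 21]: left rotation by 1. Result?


Left rotate by 1: [25, 15, 10, 7, 21, 14]


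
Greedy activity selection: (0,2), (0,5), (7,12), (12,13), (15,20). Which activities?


Greedy: pick earliest-ending, then skip overlaps.
Selected (4 activities): [(0, 2), (7, 12), (12, 13), (15, 20)]


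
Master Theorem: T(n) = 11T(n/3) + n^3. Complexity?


a=11, b=3, c=3. log_3(11)=2.183 < c=3. Case 3: O(n^c) = O(n^3)
Complexity: O(n^3)


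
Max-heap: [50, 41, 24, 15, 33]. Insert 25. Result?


Append 25: [50, 41, 24, 15, 33, 25]
Bubble up: swap idx 5(25) with idx 2(24)
Result: [50, 41, 25, 15, 33, 24]


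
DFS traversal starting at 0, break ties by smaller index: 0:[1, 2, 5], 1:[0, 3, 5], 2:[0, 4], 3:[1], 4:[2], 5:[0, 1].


DFS stack-based: start with [0]
Visit order: [0, 1, 3, 5, 2, 4]


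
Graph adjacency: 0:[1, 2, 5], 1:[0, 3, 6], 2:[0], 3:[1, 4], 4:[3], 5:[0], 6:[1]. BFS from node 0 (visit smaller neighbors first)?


BFS queue: start with [0]
Visit order: [0, 1, 2, 5, 3, 6, 4]


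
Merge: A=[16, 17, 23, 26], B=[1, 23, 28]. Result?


Compare heads, take smaller each step.
Merged: [1, 16, 17, 23, 23, 26, 28]


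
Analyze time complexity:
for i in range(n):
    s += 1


Per nesting level: O(n) = O(n)
Complexity: O(n)


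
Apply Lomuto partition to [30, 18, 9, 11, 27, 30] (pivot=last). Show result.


Elements <= 30 go left of pivot.
Result: [30, 18, 9, 11, 27, 30], pivot at index 5


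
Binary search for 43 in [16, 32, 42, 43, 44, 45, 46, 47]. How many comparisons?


Search for 43:
[0,7] mid=3 arr[3]=43
Total: 1 comparisons


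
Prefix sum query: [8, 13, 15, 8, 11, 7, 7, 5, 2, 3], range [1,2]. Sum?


Prefix sums: [0, 8, 21, 36, 44, 55, 62, 69, 74, 76, 79]
Sum[1..2] = prefix[3] - prefix[1] = 36 - 8 = 28


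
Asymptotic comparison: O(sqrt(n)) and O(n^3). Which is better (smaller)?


sublinear grows slower than cubic
O(sqrt(n)) is asymptotically smaller; O(n^3) grows faster


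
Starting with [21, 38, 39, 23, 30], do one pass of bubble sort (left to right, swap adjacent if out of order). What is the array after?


After one pass: [21, 38, 23, 30, 39]


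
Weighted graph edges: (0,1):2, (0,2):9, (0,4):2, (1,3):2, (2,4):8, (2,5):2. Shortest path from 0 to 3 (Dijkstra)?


Dijkstra from 0:
Distances: {0: 0, 1: 2, 2: 9, 3: 4, 4: 2, 5: 11}
Shortest distance to 3 = 4, path = [0, 1, 3]


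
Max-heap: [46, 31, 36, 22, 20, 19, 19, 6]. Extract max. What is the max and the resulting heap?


Max = 46
Replace root with last, heapify down
Resulting heap: [36, 31, 19, 22, 20, 6, 19]


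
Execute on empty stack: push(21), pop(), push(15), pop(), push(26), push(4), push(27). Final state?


push(21) -> [21]
pop() returns 21 -> []
push(15) -> [15]
pop() returns 15 -> []
push(26) -> [26]
push(4) -> [26, 4]
push(27) -> [26, 4, 27]
Final stack (bottom to top): [26, 4, 27]


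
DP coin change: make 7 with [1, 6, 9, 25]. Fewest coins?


dp[0]=0; dp[i]=1+min(dp[i-c] for c in coins)
...dp[2]=2, dp[3]=3, dp[4]=4, dp[5]=5, dp[6]=1, dp[7]=2
Minimum coins for 7 = 2


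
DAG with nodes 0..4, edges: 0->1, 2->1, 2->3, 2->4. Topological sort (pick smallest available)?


Kahn's algorithm, process smallest node first
Order: [0, 2, 1, 3, 4]


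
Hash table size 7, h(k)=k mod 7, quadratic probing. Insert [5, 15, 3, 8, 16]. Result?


Insertions: 5->slot 5; 15->slot 1; 3->slot 3; 8->slot 2; 16->slot 6
Table: [None, 15, 8, 3, None, 5, 16]


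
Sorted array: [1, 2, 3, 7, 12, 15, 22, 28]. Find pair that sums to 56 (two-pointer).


Two pointers: lo=0, hi=7
No pair sums to 56


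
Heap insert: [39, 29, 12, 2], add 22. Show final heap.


Append 22: [39, 29, 12, 2, 22]
Bubble up: no swaps needed
Result: [39, 29, 12, 2, 22]


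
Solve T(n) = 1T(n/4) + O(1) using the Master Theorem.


a=1, b=4, c=0. log_4(1)=0 = c=0. Case 2: O(n^c log n) = O(log n)
Complexity: O(log n)


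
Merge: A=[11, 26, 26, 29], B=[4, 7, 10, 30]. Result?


Compare heads, take smaller each step.
Merged: [4, 7, 10, 11, 26, 26, 29, 30]


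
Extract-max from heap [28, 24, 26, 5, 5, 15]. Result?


Max = 28
Replace root with last, heapify down
Resulting heap: [26, 24, 15, 5, 5]


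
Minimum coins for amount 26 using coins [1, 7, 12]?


dp[0]=0; dp[i]=1+min(dp[i-c] for c in coins)
...dp[21]=3, dp[22]=4, dp[23]=5, dp[24]=2, dp[25]=3, dp[26]=3
Minimum coins for 26 = 3


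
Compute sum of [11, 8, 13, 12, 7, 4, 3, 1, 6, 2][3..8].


Prefix sums: [0, 11, 19, 32, 44, 51, 55, 58, 59, 65, 67]
Sum[3..8] = prefix[9] - prefix[3] = 65 - 32 = 33


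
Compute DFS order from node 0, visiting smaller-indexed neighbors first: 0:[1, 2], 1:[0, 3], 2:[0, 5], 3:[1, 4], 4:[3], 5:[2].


DFS stack-based: start with [0]
Visit order: [0, 1, 3, 4, 2, 5]


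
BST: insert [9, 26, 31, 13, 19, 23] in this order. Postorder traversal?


Root = 9; build tree by BST insertion.
Postorder traversal: [23, 19, 13, 31, 26, 9]


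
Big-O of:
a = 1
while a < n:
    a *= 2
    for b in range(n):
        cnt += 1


Per nesting level: O(log n) * O(n) = O(n log n)
Complexity: O(n log n)


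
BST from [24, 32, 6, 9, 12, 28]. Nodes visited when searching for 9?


BST root = 24
Search for 9: compare at each node
Path: [24, 6, 9]


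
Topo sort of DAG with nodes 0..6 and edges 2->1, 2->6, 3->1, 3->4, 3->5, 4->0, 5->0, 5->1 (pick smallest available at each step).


Kahn's algorithm, process smallest node first
Order: [2, 3, 4, 5, 0, 1, 6]


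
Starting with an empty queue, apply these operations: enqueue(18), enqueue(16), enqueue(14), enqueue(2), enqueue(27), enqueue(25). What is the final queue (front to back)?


enqueue(18) -> [18]
enqueue(16) -> [18, 16]
enqueue(14) -> [18, 16, 14]
enqueue(2) -> [18, 16, 14, 2]
enqueue(27) -> [18, 16, 14, 2, 27]
enqueue(25) -> [18, 16, 14, 2, 27, 25]
Final queue (front to back): [18, 16, 14, 2, 27, 25]


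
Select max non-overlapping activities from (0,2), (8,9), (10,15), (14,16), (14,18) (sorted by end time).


Greedy: pick earliest-ending, then skip overlaps.
Selected (3 activities): [(0, 2), (8, 9), (10, 15)]


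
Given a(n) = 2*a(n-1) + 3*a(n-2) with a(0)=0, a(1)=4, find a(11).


Build bottom-up:
...a(9)=19684, a(10)=59048, a(11)=2*59048+3*19684=177148


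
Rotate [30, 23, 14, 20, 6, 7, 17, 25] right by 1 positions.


Right rotate by 1: [25, 30, 23, 14, 20, 6, 7, 17]


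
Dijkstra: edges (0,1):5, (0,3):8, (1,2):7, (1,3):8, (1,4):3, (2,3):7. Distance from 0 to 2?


Dijkstra from 0:
Distances: {0: 0, 1: 5, 2: 12, 3: 8, 4: 8}
Shortest distance to 2 = 12, path = [0, 1, 2]


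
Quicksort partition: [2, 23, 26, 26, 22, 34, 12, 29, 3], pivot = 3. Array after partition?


Elements <= 3 go left of pivot.
Result: [2, 3, 26, 26, 22, 34, 12, 29, 23], pivot at index 1


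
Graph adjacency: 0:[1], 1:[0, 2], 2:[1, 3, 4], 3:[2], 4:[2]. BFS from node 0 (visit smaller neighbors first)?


BFS queue: start with [0]
Visit order: [0, 1, 2, 3, 4]


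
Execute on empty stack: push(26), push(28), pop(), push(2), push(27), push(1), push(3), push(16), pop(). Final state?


push(26) -> [26]
push(28) -> [26, 28]
pop() returns 28 -> [26]
push(2) -> [26, 2]
push(27) -> [26, 2, 27]
push(1) -> [26, 2, 27, 1]
push(3) -> [26, 2, 27, 1, 3]
push(16) -> [26, 2, 27, 1, 3, 16]
pop() returns 16 -> [26, 2, 27, 1, 3]
Final stack (bottom to top): [26, 2, 27, 1, 3]


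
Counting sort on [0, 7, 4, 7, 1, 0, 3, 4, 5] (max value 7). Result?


Count array: [2, 1, 0, 1, 2, 1, 0, 2]
Reconstruct: [0, 0, 1, 3, 4, 4, 5, 7, 7]


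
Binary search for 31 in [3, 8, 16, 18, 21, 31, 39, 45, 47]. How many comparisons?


Search for 31:
[0,8] mid=4 arr[4]=21
[5,8] mid=6 arr[6]=39
[5,5] mid=5 arr[5]=31
Total: 3 comparisons


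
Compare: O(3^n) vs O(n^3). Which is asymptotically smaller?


cubic grows slower than exponential (base 3)
O(n^3) is asymptotically smaller; O(3^n) grows faster


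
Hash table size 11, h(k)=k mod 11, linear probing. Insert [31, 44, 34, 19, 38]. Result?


Insertions: 31->slot 9; 44->slot 0; 34->slot 1; 19->slot 8; 38->slot 5
Table: [44, 34, None, None, None, 38, None, None, 19, 31, None]


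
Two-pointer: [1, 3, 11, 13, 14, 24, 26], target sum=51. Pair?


Two pointers: lo=0, hi=6
No pair sums to 51


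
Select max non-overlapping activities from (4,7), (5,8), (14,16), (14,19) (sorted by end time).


Greedy: pick earliest-ending, then skip overlaps.
Selected (2 activities): [(4, 7), (14, 16)]


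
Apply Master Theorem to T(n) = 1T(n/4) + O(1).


a=1, b=4, c=0. log_4(1)=0 = c=0. Case 2: O(n^c log n) = O(log n)
Complexity: O(log n)


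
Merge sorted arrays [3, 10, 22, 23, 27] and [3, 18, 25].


Compare heads, take smaller each step.
Merged: [3, 3, 10, 18, 22, 23, 25, 27]


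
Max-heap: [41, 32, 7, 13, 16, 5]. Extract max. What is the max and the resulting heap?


Max = 41
Replace root with last, heapify down
Resulting heap: [32, 16, 7, 13, 5]


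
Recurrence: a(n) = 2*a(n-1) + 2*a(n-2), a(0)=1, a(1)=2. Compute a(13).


Build bottom-up:
...a(11)=49920, a(12)=136384, a(13)=2*136384+2*49920=372608


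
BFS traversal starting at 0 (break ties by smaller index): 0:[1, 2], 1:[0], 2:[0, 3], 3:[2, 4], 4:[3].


BFS queue: start with [0]
Visit order: [0, 1, 2, 3, 4]


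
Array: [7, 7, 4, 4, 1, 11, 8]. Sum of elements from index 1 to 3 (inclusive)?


Prefix sums: [0, 7, 14, 18, 22, 23, 34, 42]
Sum[1..3] = prefix[4] - prefix[1] = 22 - 7 = 15


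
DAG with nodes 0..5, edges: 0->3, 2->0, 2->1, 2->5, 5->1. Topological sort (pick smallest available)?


Kahn's algorithm, process smallest node first
Order: [2, 0, 3, 4, 5, 1]


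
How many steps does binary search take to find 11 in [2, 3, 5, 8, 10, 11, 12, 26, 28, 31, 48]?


Search for 11:
[0,10] mid=5 arr[5]=11
Total: 1 comparisons


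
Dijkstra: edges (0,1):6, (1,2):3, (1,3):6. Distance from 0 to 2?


Dijkstra from 0:
Distances: {0: 0, 1: 6, 2: 9, 3: 12}
Shortest distance to 2 = 9, path = [0, 1, 2]


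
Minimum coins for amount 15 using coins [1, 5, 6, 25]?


dp[0]=0; dp[i]=1+min(dp[i-c] for c in coins)
...dp[10]=2, dp[11]=2, dp[12]=2, dp[13]=3, dp[14]=4, dp[15]=3
Minimum coins for 15 = 3


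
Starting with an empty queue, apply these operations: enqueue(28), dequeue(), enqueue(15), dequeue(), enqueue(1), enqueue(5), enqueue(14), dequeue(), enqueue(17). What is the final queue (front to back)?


enqueue(28) -> [28]
dequeue() returns 28 -> []
enqueue(15) -> [15]
dequeue() returns 15 -> []
enqueue(1) -> [1]
enqueue(5) -> [1, 5]
enqueue(14) -> [1, 5, 14]
dequeue() returns 1 -> [5, 14]
enqueue(17) -> [5, 14, 17]
Final queue (front to back): [5, 14, 17]


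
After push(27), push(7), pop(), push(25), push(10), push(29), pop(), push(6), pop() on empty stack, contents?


push(27) -> [27]
push(7) -> [27, 7]
pop() returns 7 -> [27]
push(25) -> [27, 25]
push(10) -> [27, 25, 10]
push(29) -> [27, 25, 10, 29]
pop() returns 29 -> [27, 25, 10]
push(6) -> [27, 25, 10, 6]
pop() returns 6 -> [27, 25, 10]
Final stack (bottom to top): [27, 25, 10]


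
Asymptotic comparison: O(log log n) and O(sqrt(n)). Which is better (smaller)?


double-logarithmic grows slower than sublinear
O(log log n) is asymptotically smaller; O(sqrt(n)) grows faster


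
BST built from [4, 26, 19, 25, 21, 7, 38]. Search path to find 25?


BST root = 4
Search for 25: compare at each node
Path: [4, 26, 19, 25]


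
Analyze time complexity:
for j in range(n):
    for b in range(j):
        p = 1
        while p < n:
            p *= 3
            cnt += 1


Per nesting level: O(n) * O(n) [triangular over j] * O(log n) = O(n^2 log n)
Complexity: O(n^2 log n)


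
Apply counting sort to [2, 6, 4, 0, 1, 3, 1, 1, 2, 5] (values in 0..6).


Count array: [1, 3, 2, 1, 1, 1, 1]
Reconstruct: [0, 1, 1, 1, 2, 2, 3, 4, 5, 6]


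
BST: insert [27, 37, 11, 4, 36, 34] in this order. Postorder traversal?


Root = 27; build tree by BST insertion.
Postorder traversal: [4, 11, 34, 36, 37, 27]


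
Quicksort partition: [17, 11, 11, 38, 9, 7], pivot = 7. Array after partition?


Elements <= 7 go left of pivot.
Result: [7, 11, 11, 38, 9, 17], pivot at index 0


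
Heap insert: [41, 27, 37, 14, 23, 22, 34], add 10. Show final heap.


Append 10: [41, 27, 37, 14, 23, 22, 34, 10]
Bubble up: no swaps needed
Result: [41, 27, 37, 14, 23, 22, 34, 10]


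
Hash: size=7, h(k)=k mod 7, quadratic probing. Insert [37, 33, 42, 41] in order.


Insertions: 37->slot 2; 33->slot 5; 42->slot 0; 41->slot 6
Table: [42, None, 37, None, None, 33, 41]


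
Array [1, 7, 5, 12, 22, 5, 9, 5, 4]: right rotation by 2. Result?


Right rotate by 2: [5, 4, 1, 7, 5, 12, 22, 5, 9]


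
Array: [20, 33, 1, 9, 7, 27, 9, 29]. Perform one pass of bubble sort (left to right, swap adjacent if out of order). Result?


After one pass: [20, 1, 9, 7, 27, 9, 29, 33]


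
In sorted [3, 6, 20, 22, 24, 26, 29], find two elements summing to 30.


Two pointers: lo=0, hi=6
Found pair: (6, 24) summing to 30


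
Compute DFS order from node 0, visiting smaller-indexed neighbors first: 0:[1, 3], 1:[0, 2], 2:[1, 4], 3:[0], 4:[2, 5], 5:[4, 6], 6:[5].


DFS stack-based: start with [0]
Visit order: [0, 1, 2, 4, 5, 6, 3]


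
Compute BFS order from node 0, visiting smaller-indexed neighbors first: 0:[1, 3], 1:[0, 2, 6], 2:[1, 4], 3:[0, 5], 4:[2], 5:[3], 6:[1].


BFS queue: start with [0]
Visit order: [0, 1, 3, 2, 6, 5, 4]


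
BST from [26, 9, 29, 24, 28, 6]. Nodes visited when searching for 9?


BST root = 26
Search for 9: compare at each node
Path: [26, 9]


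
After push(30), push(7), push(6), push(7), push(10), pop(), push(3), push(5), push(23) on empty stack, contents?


push(30) -> [30]
push(7) -> [30, 7]
push(6) -> [30, 7, 6]
push(7) -> [30, 7, 6, 7]
push(10) -> [30, 7, 6, 7, 10]
pop() returns 10 -> [30, 7, 6, 7]
push(3) -> [30, 7, 6, 7, 3]
push(5) -> [30, 7, 6, 7, 3, 5]
push(23) -> [30, 7, 6, 7, 3, 5, 23]
Final stack (bottom to top): [30, 7, 6, 7, 3, 5, 23]


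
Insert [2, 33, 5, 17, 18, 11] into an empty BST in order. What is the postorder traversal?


Root = 2; build tree by BST insertion.
Postorder traversal: [11, 18, 17, 5, 33, 2]


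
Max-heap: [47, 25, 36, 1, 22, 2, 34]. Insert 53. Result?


Append 53: [47, 25, 36, 1, 22, 2, 34, 53]
Bubble up: swap idx 7(53) with idx 3(1); swap idx 3(53) with idx 1(25); swap idx 1(53) with idx 0(47)
Result: [53, 47, 36, 25, 22, 2, 34, 1]


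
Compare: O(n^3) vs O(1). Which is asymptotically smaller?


constant grows slower than cubic
O(1) is asymptotically smaller; O(n^3) grows faster


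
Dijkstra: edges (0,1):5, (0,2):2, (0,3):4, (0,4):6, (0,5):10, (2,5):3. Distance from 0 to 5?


Dijkstra from 0:
Distances: {0: 0, 1: 5, 2: 2, 3: 4, 4: 6, 5: 5}
Shortest distance to 5 = 5, path = [0, 2, 5]


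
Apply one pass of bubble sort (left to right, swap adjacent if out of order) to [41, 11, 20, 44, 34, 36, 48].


After one pass: [11, 20, 41, 34, 36, 44, 48]


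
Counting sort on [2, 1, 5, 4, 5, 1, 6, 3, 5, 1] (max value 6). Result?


Count array: [0, 3, 1, 1, 1, 3, 1]
Reconstruct: [1, 1, 1, 2, 3, 4, 5, 5, 5, 6]


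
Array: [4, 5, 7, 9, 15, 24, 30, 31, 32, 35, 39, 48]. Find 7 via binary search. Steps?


Search for 7:
[0,11] mid=5 arr[5]=24
[0,4] mid=2 arr[2]=7
Total: 2 comparisons


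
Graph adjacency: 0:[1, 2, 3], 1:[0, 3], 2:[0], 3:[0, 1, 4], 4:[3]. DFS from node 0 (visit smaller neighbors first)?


DFS stack-based: start with [0]
Visit order: [0, 1, 3, 4, 2]


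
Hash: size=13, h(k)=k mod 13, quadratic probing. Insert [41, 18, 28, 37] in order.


Insertions: 41->slot 2; 18->slot 5; 28->slot 3; 37->slot 11
Table: [None, None, 41, 28, None, 18, None, None, None, None, None, 37, None]


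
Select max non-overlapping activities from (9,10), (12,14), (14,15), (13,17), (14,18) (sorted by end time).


Greedy: pick earliest-ending, then skip overlaps.
Selected (3 activities): [(9, 10), (12, 14), (14, 15)]


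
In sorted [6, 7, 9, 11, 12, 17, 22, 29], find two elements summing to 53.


Two pointers: lo=0, hi=7
No pair sums to 53


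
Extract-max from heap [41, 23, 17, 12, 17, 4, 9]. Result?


Max = 41
Replace root with last, heapify down
Resulting heap: [23, 17, 17, 12, 9, 4]


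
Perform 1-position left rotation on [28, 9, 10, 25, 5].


Left rotate by 1: [9, 10, 25, 5, 28]


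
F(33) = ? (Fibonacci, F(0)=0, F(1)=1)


F(n)=F(n-1)+F(n-2)
...F(31)=1346269, F(32)=2178309, F(33)=3524578


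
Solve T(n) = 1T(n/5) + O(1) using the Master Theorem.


a=1, b=5, c=0. log_5(1)=0 = c=0. Case 2: O(n^c log n) = O(log n)
Complexity: O(log n)


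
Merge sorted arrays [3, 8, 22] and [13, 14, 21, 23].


Compare heads, take smaller each step.
Merged: [3, 8, 13, 14, 21, 22, 23]


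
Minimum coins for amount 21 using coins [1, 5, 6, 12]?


dp[0]=0; dp[i]=1+min(dp[i-c] for c in coins)
...dp[16]=3, dp[17]=2, dp[18]=2, dp[19]=3, dp[20]=4, dp[21]=4
Minimum coins for 21 = 4


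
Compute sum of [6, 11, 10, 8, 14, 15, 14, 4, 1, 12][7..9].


Prefix sums: [0, 6, 17, 27, 35, 49, 64, 78, 82, 83, 95]
Sum[7..9] = prefix[10] - prefix[7] = 95 - 78 = 17


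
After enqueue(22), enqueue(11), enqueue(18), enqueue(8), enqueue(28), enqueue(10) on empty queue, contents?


enqueue(22) -> [22]
enqueue(11) -> [22, 11]
enqueue(18) -> [22, 11, 18]
enqueue(8) -> [22, 11, 18, 8]
enqueue(28) -> [22, 11, 18, 8, 28]
enqueue(10) -> [22, 11, 18, 8, 28, 10]
Final queue (front to back): [22, 11, 18, 8, 28, 10]


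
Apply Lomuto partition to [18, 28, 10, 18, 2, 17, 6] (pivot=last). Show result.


Elements <= 6 go left of pivot.
Result: [2, 6, 10, 18, 18, 17, 28], pivot at index 1


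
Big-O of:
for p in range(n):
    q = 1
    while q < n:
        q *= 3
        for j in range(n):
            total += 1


Per nesting level: O(n) * O(log n) * O(n) = O(n^2 log n)
Complexity: O(n^2 log n)


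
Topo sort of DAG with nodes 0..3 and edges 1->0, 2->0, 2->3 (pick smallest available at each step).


Kahn's algorithm, process smallest node first
Order: [1, 2, 0, 3]


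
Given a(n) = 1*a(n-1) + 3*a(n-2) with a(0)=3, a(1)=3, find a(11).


Build bottom-up:
...a(9)=3477, a(10)=8049, a(11)=1*8049+3*3477=18480


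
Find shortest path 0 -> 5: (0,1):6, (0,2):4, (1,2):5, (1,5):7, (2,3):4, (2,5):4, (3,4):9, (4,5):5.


Dijkstra from 0:
Distances: {0: 0, 1: 6, 2: 4, 3: 8, 4: 13, 5: 8}
Shortest distance to 5 = 8, path = [0, 2, 5]


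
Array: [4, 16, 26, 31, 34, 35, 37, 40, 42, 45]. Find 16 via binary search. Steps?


Search for 16:
[0,9] mid=4 arr[4]=34
[0,3] mid=1 arr[1]=16
Total: 2 comparisons


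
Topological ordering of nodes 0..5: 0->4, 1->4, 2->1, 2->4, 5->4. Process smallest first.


Kahn's algorithm, process smallest node first
Order: [0, 2, 1, 3, 5, 4]


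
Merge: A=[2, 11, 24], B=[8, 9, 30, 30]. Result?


Compare heads, take smaller each step.
Merged: [2, 8, 9, 11, 24, 30, 30]


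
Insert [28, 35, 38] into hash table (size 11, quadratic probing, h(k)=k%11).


Insertions: 28->slot 6; 35->slot 2; 38->slot 5
Table: [None, None, 35, None, None, 38, 28, None, None, None, None]


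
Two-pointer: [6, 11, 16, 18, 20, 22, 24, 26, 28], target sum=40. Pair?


Two pointers: lo=0, hi=8
Found pair: (16, 24) summing to 40


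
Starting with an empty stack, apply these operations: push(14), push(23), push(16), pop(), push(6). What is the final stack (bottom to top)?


push(14) -> [14]
push(23) -> [14, 23]
push(16) -> [14, 23, 16]
pop() returns 16 -> [14, 23]
push(6) -> [14, 23, 6]
Final stack (bottom to top): [14, 23, 6]


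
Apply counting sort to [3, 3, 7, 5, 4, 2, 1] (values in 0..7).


Count array: [0, 1, 1, 2, 1, 1, 0, 1]
Reconstruct: [1, 2, 3, 3, 4, 5, 7]


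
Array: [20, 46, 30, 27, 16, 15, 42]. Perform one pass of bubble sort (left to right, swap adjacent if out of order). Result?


After one pass: [20, 30, 27, 16, 15, 42, 46]


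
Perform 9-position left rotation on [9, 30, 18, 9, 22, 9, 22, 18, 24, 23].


Left rotate by 9: [23, 9, 30, 18, 9, 22, 9, 22, 18, 24]


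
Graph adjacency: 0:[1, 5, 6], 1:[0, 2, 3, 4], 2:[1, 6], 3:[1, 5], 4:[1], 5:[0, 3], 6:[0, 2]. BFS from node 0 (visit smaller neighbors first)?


BFS queue: start with [0]
Visit order: [0, 1, 5, 6, 2, 3, 4]


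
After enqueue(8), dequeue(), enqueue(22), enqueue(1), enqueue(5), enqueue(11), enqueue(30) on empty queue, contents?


enqueue(8) -> [8]
dequeue() returns 8 -> []
enqueue(22) -> [22]
enqueue(1) -> [22, 1]
enqueue(5) -> [22, 1, 5]
enqueue(11) -> [22, 1, 5, 11]
enqueue(30) -> [22, 1, 5, 11, 30]
Final queue (front to back): [22, 1, 5, 11, 30]


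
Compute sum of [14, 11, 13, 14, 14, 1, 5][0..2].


Prefix sums: [0, 14, 25, 38, 52, 66, 67, 72]
Sum[0..2] = prefix[3] - prefix[0] = 38 - 0 = 38


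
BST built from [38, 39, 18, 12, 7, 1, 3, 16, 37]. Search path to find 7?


BST root = 38
Search for 7: compare at each node
Path: [38, 18, 12, 7]


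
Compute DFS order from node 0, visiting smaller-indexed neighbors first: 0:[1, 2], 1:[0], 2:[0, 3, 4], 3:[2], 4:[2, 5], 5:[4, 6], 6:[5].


DFS stack-based: start with [0]
Visit order: [0, 1, 2, 3, 4, 5, 6]


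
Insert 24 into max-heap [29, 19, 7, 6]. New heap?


Append 24: [29, 19, 7, 6, 24]
Bubble up: swap idx 4(24) with idx 1(19)
Result: [29, 24, 7, 6, 19]


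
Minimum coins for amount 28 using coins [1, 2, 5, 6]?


dp[0]=0; dp[i]=1+min(dp[i-c] for c in coins)
...dp[23]=4, dp[24]=4, dp[25]=5, dp[26]=5, dp[27]=5, dp[28]=5
Minimum coins for 28 = 5


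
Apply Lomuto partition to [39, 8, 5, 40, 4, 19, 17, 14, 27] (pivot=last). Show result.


Elements <= 27 go left of pivot.
Result: [8, 5, 4, 19, 17, 14, 27, 40, 39], pivot at index 6


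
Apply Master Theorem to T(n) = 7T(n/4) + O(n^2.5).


a=7, b=4, c=2.5. log_4(7)=1.404 < c=2.5. Case 3: O(n^c) = O(n^2.500)
Complexity: O(n^2.500)


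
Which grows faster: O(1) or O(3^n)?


constant grows slower than exponential (base 3)
O(1) is asymptotically smaller; O(3^n) grows faster


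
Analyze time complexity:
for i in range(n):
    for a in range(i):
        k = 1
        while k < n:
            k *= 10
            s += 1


Per nesting level: O(n) * O(n) [triangular over i] * O(log n) = O(n^2 log n)
Complexity: O(n^2 log n)


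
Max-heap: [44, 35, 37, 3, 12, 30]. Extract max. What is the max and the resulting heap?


Max = 44
Replace root with last, heapify down
Resulting heap: [37, 35, 30, 3, 12]


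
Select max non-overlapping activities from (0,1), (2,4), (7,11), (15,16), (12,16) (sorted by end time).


Greedy: pick earliest-ending, then skip overlaps.
Selected (4 activities): [(0, 1), (2, 4), (7, 11), (15, 16)]


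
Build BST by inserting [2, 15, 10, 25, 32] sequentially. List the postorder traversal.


Root = 2; build tree by BST insertion.
Postorder traversal: [10, 32, 25, 15, 2]


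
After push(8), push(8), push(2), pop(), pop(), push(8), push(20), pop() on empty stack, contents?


push(8) -> [8]
push(8) -> [8, 8]
push(2) -> [8, 8, 2]
pop() returns 2 -> [8, 8]
pop() returns 8 -> [8]
push(8) -> [8, 8]
push(20) -> [8, 8, 20]
pop() returns 20 -> [8, 8]
Final stack (bottom to top): [8, 8]


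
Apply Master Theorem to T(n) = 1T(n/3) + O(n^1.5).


a=1, b=3, c=1.5. log_3(1)=0 < c=1.5. Case 3: O(n^c) = O(n^1.500)
Complexity: O(n^1.500)


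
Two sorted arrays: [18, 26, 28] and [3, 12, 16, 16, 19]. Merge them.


Compare heads, take smaller each step.
Merged: [3, 12, 16, 16, 18, 19, 26, 28]


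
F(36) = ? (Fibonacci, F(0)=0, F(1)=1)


F(n)=F(n-1)+F(n-2)
...F(34)=5702887, F(35)=9227465, F(36)=14930352


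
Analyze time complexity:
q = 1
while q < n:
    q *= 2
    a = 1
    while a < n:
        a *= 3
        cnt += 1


Per nesting level: O(log n) * O(log n) = O((log n)^2)
Complexity: O((log n)^2)


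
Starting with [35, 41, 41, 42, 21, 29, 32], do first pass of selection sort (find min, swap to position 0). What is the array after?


After one pass: [21, 41, 41, 42, 35, 29, 32]


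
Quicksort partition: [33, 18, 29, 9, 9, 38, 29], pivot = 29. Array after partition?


Elements <= 29 go left of pivot.
Result: [18, 29, 9, 9, 29, 38, 33], pivot at index 4


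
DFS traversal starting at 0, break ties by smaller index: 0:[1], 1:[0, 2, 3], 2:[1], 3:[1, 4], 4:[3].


DFS stack-based: start with [0]
Visit order: [0, 1, 2, 3, 4]
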